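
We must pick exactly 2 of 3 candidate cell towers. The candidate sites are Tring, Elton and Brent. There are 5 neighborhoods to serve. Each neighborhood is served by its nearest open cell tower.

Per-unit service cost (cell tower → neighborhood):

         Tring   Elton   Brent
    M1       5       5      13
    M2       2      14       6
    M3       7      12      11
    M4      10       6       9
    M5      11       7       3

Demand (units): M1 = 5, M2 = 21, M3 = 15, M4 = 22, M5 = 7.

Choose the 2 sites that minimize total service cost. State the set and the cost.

Choose Tring and Elton; total service cost 353.

With exactly 2 open, each neighborhood uses its cheapest among the chosen.
{Tring, Elton}: M1→Tring 5·5=25, M2→Tring 2·21=42, M3→Tring 7·15=105, M4→Elton 6·22=132, M5→Elton 7·7=49. Service cost 353.
{Tring, Brent}: service cost 391
{Elton, Brent}: service cost 469
Among all 3 size-2 choices, {Tring, Elton} is lowest.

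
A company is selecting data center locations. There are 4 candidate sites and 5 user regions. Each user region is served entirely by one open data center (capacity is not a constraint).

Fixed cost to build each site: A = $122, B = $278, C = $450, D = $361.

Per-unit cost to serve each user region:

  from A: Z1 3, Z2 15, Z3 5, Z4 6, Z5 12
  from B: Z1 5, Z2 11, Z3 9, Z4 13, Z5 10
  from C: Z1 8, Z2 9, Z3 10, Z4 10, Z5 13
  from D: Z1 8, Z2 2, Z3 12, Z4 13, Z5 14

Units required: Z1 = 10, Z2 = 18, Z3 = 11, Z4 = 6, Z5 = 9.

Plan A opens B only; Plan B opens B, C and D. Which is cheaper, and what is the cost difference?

Plan A: {B}: Z1→B 5·10=50, Z2→B 11·18=198, Z3→B 9·11=99, Z4→B 13·6=78, Z5→B 10·9=90. Service 515; fixed 278; total 793.
Plan B: {B, C, D}: Z1→B 5·10=50, Z2→D 2·18=36, Z3→B 9·11=99, Z4→C 10·6=60, Z5→B 10·9=90. Service 335; fixed 1089; total 1424.
Difference: |793 − 1424| = 631.

Plan A is cheaper by 631.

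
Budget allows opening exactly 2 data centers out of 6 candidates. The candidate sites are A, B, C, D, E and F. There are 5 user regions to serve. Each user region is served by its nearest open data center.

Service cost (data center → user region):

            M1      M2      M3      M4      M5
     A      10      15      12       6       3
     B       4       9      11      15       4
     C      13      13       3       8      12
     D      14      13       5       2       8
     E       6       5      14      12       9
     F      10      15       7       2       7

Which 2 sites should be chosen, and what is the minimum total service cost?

With exactly 2 open, each user region uses its cheapest among the chosen.
{B, D}: M1→B 4, M2→B 9, M3→D 5, M4→D 2, M5→B 4. Service cost 24.
{B, F}: service cost 26
{D, E}: service cost 26
Among all 15 size-2 choices, {B, D} is lowest.

Choose B and D; total service cost 24.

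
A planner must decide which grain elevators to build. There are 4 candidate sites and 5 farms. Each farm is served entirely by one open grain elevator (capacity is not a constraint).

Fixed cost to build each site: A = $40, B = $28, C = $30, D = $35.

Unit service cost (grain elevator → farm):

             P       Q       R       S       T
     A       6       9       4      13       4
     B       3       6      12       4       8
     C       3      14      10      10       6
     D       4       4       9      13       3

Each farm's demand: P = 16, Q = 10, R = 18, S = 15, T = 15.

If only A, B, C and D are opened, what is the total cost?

Total cost: 398

Each farm is assigned to its cheapest site among the open ones.
{A, B, C, D}: P→B 3·16=48, Q→D 4·10=40, R→A 4·18=72, S→B 4·15=60, T→D 3·15=45. Service 265; fixed 133; total 398.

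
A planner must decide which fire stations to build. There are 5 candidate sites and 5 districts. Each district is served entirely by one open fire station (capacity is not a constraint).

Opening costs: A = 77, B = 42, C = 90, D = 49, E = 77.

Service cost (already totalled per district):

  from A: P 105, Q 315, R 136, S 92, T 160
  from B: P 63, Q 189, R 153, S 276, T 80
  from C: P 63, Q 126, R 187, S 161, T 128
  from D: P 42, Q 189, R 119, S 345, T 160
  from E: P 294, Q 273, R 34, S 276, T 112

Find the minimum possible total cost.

Minimum total cost: 654

For any fixed open set, each district goes to its cheapest open site; total = fixed + service.
{A, B, E}: P→B 63, Q→B 189, R→E 34, S→A 92, T→B 80. Service 458; fixed 196; total 654.
{C, E}: service 496 + fixed 167 = 663
{A, C, E}: P→C 63, Q→C 126, R→E 34, S→A 92, T→E 112. Service 427; fixed 244; total 671.
{A, B, C, D, E}: P→D 42, Q→C 126, R→E 34, S→A 92, T→B 80. Service 374; fixed 335; total 709.
No other subset beats 654.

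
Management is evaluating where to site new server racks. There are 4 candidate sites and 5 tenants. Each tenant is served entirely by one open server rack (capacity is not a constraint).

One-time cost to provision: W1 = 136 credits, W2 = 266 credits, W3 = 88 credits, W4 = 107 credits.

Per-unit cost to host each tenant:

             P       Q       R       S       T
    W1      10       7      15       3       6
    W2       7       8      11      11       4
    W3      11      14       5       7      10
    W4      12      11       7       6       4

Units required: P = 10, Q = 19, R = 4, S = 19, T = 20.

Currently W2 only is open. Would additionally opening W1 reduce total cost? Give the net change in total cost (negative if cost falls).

Yes — net change −35 (cost falls by 35).

Current service cost with {W2}: 555.
Adding W1: each tenant re-picks its cheapest; new service cost 384, saving 171.
Extra fixed cost: 136. Net change = 136 − 171 = -35.
(Totals: 821 → 786.)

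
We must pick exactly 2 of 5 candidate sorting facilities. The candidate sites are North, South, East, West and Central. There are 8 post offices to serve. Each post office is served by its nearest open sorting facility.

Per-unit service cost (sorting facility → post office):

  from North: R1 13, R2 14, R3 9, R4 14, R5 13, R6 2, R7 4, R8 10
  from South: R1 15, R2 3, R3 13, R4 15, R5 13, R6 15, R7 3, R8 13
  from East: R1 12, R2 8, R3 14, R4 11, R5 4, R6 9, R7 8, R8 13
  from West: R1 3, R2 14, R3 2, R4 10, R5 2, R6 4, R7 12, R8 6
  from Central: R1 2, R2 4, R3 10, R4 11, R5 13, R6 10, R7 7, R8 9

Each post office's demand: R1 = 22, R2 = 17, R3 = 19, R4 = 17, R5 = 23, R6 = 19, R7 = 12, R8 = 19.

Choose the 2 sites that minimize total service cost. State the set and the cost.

Choose South and West; total service cost 597.

With exactly 2 open, each post office uses its cheapest among the chosen.
{South, West}: R1→West 3·22=66, R2→South 3·17=51, R3→West 2·19=38, R4→West 10·17=170, R5→West 2·23=46, R6→West 4·19=76, R7→South 3·12=36, R8→West 6·19=114. Service cost 597.
{West, Central}: service cost 640
{East, West}: service cost 742
Among all 10 size-2 choices, {South, West} is lowest.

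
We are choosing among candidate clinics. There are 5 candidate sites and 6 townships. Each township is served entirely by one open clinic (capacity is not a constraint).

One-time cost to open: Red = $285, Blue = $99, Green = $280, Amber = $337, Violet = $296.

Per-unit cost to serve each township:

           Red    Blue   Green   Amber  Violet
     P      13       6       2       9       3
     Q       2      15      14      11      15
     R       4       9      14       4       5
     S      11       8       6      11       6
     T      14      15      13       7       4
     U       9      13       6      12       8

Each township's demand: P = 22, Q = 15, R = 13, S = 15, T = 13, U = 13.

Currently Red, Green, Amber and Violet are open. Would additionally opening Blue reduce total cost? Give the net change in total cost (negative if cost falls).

No — net change +99 (cost rises by 99).

Current service cost with {Red, Green, Amber, Violet}: 346.
Adding Blue: each township re-picks its cheapest; new service cost 346, saving 0.
Extra fixed cost: 99. Net change = 99 − 0 = 99.
(Totals: 1544 → 1643.)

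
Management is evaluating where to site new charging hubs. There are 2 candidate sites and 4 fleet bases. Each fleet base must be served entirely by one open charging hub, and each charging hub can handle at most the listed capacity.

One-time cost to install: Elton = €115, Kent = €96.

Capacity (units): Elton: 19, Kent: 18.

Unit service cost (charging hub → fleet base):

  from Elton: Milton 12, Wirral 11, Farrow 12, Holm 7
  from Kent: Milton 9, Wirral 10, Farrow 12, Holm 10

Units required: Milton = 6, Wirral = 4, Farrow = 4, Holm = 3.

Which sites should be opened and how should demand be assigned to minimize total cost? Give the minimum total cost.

Open {Kent}: Milton→Kent 9·6=54, Wirral→Kent 10·4=40, Farrow→Kent 12·4=48, Holm→Kent 10·3=30.
Loads: Kent carries 17/18. Service 172; fixed 96; total 268.
Next best feasible plan costs 300.

Minimum total cost: 268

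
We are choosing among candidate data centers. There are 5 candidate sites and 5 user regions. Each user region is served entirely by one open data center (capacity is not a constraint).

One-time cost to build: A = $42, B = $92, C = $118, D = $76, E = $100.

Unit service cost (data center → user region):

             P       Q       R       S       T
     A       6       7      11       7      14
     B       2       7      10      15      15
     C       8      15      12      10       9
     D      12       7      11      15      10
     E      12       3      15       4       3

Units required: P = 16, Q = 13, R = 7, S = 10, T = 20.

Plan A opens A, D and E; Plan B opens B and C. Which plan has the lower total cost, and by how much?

Plan A: {A, D, E}: P→A 6·16=96, Q→E 3·13=39, R→A 11·7=77, S→E 4·10=40, T→E 3·20=60. Service 312; fixed 218; total 530.
Plan B: {B, C}: P→B 2·16=32, Q→B 7·13=91, R→B 10·7=70, S→C 10·10=100, T→C 9·20=180. Service 473; fixed 210; total 683.
Difference: |530 − 683| = 153.

Plan A is cheaper by 153.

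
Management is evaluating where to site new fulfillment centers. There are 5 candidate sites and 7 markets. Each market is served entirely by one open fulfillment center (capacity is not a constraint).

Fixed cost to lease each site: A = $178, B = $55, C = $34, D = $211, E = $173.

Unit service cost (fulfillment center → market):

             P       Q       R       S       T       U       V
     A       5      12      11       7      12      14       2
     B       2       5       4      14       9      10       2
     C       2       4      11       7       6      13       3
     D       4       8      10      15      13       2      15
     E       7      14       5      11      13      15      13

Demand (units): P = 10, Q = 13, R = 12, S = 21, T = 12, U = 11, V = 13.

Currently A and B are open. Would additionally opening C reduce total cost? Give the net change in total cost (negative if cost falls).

Current service cost with {A, B}: 524.
Adding C: each market re-picks its cheapest; new service cost 475, saving 49.
Extra fixed cost: 34. Net change = 34 − 49 = -15.
(Totals: 757 → 742.)

Yes — net change −15 (cost falls by 15).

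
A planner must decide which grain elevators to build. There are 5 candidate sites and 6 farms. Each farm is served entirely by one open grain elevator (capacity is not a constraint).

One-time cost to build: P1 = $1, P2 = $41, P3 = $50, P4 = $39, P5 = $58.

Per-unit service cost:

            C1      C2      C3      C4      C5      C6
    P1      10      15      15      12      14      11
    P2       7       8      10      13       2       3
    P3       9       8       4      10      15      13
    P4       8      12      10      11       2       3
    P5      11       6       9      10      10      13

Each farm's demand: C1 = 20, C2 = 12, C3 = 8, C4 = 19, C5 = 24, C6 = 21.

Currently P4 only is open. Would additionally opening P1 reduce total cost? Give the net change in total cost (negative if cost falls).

No — net change +1 (cost rises by 1).

Current service cost with {P4}: 704.
Adding P1: each farm re-picks its cheapest; new service cost 704, saving 0.
Extra fixed cost: 1. Net change = 1 − 0 = 1.
(Totals: 743 → 744.)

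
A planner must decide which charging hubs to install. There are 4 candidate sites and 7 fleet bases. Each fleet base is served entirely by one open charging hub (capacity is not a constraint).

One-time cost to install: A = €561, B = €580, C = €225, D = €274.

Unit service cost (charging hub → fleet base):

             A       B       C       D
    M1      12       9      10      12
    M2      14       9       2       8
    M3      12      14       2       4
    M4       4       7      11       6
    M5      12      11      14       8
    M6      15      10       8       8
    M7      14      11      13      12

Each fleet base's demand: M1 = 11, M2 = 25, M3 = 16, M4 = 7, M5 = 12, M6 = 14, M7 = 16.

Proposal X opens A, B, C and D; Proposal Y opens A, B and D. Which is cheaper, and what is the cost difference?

Proposal X: {A, B, C, D}: M1→B 9·11=99, M2→C 2·25=50, M3→C 2·16=32, M4→A 4·7=28, M5→D 8·12=96, M6→C 8·14=112, M7→B 11·16=176. Service 593; fixed 1640; total 2233.
Proposal Y: {A, B, D}: M1→B 9·11=99, M2→D 8·25=200, M3→D 4·16=64, M4→A 4·7=28, M5→D 8·12=96, M6→D 8·14=112, M7→B 11·16=176. Service 775; fixed 1415; total 2190.
Difference: |2233 − 2190| = 43.

Proposal Y is cheaper by 43.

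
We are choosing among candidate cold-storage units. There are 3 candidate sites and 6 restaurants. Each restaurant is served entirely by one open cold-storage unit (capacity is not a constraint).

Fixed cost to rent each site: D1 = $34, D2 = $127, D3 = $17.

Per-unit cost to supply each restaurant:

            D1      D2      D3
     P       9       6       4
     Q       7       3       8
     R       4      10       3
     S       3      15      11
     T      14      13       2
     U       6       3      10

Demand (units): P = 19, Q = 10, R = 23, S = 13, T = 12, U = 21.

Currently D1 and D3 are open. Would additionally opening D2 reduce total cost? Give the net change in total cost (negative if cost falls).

Current service cost with {D1, D3}: 404.
Adding D2: each restaurant re-picks its cheapest; new service cost 301, saving 103.
Extra fixed cost: 127. Net change = 127 − 103 = 24.
(Totals: 455 → 479.)

No — net change +24 (cost rises by 24).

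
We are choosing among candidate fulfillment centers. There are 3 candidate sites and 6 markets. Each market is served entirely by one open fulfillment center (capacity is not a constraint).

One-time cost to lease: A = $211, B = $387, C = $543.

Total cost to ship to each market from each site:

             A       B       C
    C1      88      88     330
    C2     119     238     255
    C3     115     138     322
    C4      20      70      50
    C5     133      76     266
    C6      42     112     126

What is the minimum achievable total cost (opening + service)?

Minimum total cost: 728

For any fixed open set, each market goes to its cheapest open site; total = fixed + service.
{A}: C1→A 88, C2→A 119, C3→A 115, C4→A 20, C5→A 133, C6→A 42. Service 517; fixed 211; total 728.
{A, B}: C1→A 88, C2→A 119, C3→A 115, C4→A 20, C5→B 76, C6→A 42. Service 460; fixed 598; total 1058.
{B}: C1→B 88, C2→B 238, C3→B 138, C4→B 70, C5→B 76, C6→B 112. Service 722; fixed 387; total 1109.
{A, B, C}: C1→A 88, C2→A 119, C3→A 115, C4→A 20, C5→B 76, C6→A 42. Service 460; fixed 1141; total 1601.
(All 7 nonempty subsets were checked; A only is lowest.)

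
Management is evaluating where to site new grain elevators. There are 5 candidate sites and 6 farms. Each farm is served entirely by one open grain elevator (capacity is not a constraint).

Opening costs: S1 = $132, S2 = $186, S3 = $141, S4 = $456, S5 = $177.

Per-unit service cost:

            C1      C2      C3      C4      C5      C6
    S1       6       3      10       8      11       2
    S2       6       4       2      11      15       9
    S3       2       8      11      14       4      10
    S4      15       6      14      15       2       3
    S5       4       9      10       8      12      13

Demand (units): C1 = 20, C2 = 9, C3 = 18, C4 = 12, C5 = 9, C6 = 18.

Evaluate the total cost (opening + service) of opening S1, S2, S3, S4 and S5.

Total cost: 1345

Each farm is assigned to its cheapest site among the open ones.
{S1, S2, S3, S4, S5}: C1→S3 2·20=40, C2→S1 3·9=27, C3→S2 2·18=36, C4→S1 8·12=96, C5→S4 2·9=18, C6→S1 2·18=36. Service 253; fixed 1092; total 1345.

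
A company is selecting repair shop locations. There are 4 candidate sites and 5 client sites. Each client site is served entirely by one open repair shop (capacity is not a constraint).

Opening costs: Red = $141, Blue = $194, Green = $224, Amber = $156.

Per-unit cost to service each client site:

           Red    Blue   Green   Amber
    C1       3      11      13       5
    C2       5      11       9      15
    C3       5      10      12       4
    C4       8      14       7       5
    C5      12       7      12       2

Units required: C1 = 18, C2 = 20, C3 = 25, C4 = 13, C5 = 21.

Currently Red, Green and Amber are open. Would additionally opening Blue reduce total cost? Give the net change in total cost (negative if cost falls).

Current service cost with {Red, Green, Amber}: 361.
Adding Blue: each client site re-picks its cheapest; new service cost 361, saving 0.
Extra fixed cost: 194. Net change = 194 − 0 = 194.
(Totals: 882 → 1076.)

No — net change +194 (cost rises by 194).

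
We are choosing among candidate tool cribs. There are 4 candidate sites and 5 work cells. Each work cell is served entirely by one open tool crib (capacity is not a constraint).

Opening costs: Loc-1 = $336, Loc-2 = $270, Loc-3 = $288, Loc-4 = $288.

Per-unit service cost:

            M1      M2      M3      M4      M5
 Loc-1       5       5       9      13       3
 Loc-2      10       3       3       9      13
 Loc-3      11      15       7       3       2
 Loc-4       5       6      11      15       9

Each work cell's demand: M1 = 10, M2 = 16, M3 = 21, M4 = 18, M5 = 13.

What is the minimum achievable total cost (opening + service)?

For any fixed open set, each work cell goes to its cheapest open site; total = fixed + service.
{Loc-2}: M1→Loc-2 10·10=100, M2→Loc-2 3·16=48, M3→Loc-2 3·21=63, M4→Loc-2 9·18=162, M5→Loc-2 13·13=169. Service 542; fixed 270; total 812.
{Loc-2, Loc-3}: service 291 + fixed 558 = 849
{Loc-3}: M1→Loc-3 11·10=110, M2→Loc-3 15·16=240, M3→Loc-3 7·21=147, M4→Loc-3 3·18=54, M5→Loc-3 2·13=26. Service 577; fixed 288; total 865.
{Loc-1, Loc-2, Loc-3, Loc-4}: M1→Loc-1 5·10=50, M2→Loc-2 3·16=48, M3→Loc-2 3·21=63, M4→Loc-3 3·18=54, M5→Loc-3 2·13=26. Service 241; fixed 1182; total 1423.
No other subset beats 812.

Minimum total cost: 812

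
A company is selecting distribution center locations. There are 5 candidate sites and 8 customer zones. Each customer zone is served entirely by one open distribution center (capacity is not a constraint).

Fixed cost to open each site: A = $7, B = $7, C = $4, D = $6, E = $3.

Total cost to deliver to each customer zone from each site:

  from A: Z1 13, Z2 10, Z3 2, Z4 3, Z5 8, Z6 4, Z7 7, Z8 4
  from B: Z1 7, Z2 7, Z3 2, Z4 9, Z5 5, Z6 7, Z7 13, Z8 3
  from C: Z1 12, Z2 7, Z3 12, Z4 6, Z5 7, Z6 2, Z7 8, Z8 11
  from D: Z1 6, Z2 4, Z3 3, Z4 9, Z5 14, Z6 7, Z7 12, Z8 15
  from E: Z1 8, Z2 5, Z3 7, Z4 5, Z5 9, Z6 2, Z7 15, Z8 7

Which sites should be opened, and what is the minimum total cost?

For any fixed open set, each customer zone goes to its cheapest open site; total = fixed + service.
{A, E}: Z1→E 8, Z2→E 5, Z3→A 2, Z4→A 3, Z5→A 8, Z6→E 2, Z7→A 7, Z8→A 4. Service 39; fixed 10; total 49.
{A, B, E}: service 34 + fixed 17 = 51
{A, D}: Z1→D 6, Z2→D 4, Z3→A 2, Z4→A 3, Z5→A 8, Z6→A 4, Z7→A 7, Z8→A 4. Service 38; fixed 13; total 51.
{A, B, C, D, E}: service 32 + fixed 27 = 59
No other subset beats 49.

Open A and E; minimum total cost 49.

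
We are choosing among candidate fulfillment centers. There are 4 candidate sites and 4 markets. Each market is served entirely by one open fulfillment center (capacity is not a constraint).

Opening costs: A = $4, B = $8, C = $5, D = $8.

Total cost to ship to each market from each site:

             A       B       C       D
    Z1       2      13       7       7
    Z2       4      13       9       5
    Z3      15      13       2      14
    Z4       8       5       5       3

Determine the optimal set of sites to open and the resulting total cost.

Open A and C; minimum total cost 22.

For any fixed open set, each market goes to its cheapest open site; total = fixed + service.
{A, C}: Z1→A 2, Z2→A 4, Z3→C 2, Z4→C 5. Service 13; fixed 9; total 22.
{A, C, D}: service 11 + fixed 17 = 28
{C}: Z1→C 7, Z2→C 9, Z3→C 2, Z4→C 5. Service 23; fixed 5; total 28.
{A, B, C, D}: service 11 + fixed 25 = 36
No other subset beats 22.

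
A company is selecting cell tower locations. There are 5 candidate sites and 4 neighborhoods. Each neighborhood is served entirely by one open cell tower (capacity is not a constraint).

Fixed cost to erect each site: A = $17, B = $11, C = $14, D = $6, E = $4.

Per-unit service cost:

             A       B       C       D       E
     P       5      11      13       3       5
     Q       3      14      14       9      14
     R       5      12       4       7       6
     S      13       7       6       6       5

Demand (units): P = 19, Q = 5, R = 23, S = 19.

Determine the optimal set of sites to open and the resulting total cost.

For any fixed open set, each neighborhood goes to its cheapest open site; total = fixed + service.
{A, C, D, E}: P→D 3·19=57, Q→A 3·5=15, R→C 4·23=92, S→E 5·19=95. Service 259; fixed 41; total 300.
{A, D, E}: P→D 3·19=57, Q→A 3·5=15, R→A 5·23=115, S→E 5·19=95. Service 282; fixed 27; total 309.
{A, B, C, D, E}: service 259 + fixed 52 = 311
{E}: service 398 + fixed 4 = 402
No other subset beats 300.

Open A, C, D and E; minimum total cost 300.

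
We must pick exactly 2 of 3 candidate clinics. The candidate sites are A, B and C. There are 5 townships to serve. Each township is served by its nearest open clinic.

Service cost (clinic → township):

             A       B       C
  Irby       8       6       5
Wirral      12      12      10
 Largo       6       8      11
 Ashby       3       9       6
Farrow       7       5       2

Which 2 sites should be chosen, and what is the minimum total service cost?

With exactly 2 open, each township uses its cheapest among the chosen.
{A, C}: Irby→C 5, Wirral→C 10, Largo→A 6, Ashby→A 3, Farrow→C 2. Service cost 26.
{B, C}: service cost 31
{A, B}: service cost 32
Among all 3 size-2 choices, {A, C} is lowest.

Choose A and C; total service cost 26.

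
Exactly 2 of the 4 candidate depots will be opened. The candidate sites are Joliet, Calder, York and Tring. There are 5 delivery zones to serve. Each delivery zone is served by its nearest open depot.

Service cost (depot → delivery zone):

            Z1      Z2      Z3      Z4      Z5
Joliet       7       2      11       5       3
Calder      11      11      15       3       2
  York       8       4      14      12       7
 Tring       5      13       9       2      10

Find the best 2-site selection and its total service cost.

Choose Joliet and Tring; total service cost 21.

With exactly 2 open, each delivery zone uses its cheapest among the chosen.
{Joliet, Tring}: Z1→Tring 5, Z2→Joliet 2, Z3→Tring 9, Z4→Tring 2, Z5→Joliet 3. Service cost 21.
{Joliet, Calder}: service cost 25
{York, Tring}: service cost 27
Among all 6 size-2 choices, {Joliet, Tring} is lowest.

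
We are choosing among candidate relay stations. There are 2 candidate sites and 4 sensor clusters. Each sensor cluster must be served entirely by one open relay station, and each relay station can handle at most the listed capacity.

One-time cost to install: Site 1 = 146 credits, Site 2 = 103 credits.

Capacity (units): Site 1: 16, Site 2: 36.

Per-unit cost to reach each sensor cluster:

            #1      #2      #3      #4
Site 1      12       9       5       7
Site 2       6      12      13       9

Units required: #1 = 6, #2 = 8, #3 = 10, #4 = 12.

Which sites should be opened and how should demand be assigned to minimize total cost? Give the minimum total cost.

Open {Site 2}: #1→Site 2 6·6=36, #2→Site 2 12·8=96, #3→Site 2 13·10=130, #4→Site 2 9·12=108.
Loads: Site 2 carries 36/36. Service 370; fixed 103; total 473.
Next best feasible plan costs 539.

Minimum total cost: 473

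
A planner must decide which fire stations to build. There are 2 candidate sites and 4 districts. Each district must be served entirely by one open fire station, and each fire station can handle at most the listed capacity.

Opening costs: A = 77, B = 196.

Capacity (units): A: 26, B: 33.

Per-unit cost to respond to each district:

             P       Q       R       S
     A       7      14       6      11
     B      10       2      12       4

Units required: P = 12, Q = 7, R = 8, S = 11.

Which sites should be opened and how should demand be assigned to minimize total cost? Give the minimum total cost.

Open {A, B}: P→A 7·12=84, Q→B 2·7=14, R→A 6·8=48, S→B 4·11=44.
Loads: A carries 20/26, B carries 18/33. Service 190; fixed 273; total 463.
Next best feasible plan costs 499.

Minimum total cost: 463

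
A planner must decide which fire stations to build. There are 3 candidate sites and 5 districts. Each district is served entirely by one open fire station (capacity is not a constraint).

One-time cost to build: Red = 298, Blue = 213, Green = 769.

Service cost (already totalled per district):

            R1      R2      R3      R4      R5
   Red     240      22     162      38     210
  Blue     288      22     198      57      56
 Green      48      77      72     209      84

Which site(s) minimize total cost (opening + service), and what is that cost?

For any fixed open set, each district goes to its cheapest open site; total = fixed + service.
{Blue}: R1→Blue 288, R2→Blue 22, R3→Blue 198, R4→Blue 57, R5→Blue 56. Service 621; fixed 213; total 834.
{Red}: R1→Red 240, R2→Red 22, R3→Red 162, R4→Red 38, R5→Red 210. Service 672; fixed 298; total 970.
{Red, Blue}: R1→Red 240, R2→Red 22, R3→Red 162, R4→Red 38, R5→Blue 56. Service 518; fixed 511; total 1029.
{Red, Blue, Green}: service 236 + fixed 1280 = 1516
No other subset beats 834.

Open Blue only; minimum total cost 834.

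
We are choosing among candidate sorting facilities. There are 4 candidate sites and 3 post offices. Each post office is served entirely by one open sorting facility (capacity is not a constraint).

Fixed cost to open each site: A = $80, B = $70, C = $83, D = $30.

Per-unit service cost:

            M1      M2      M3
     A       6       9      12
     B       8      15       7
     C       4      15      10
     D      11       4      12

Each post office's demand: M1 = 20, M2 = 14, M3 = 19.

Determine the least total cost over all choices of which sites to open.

For any fixed open set, each post office goes to its cheapest open site; total = fixed + service.
{C, D}: M1→C 4·20=80, M2→D 4·14=56, M3→C 10·19=190. Service 326; fixed 113; total 439.
{B, D}: M1→B 8·20=160, M2→D 4·14=56, M3→B 7·19=133. Service 349; fixed 100; total 449.
{B, C, D}: service 269 + fixed 183 = 452
{A, B, C, D}: service 269 + fixed 263 = 532
(All 15 nonempty subsets were checked; C and D is lowest.)

Minimum total cost: 439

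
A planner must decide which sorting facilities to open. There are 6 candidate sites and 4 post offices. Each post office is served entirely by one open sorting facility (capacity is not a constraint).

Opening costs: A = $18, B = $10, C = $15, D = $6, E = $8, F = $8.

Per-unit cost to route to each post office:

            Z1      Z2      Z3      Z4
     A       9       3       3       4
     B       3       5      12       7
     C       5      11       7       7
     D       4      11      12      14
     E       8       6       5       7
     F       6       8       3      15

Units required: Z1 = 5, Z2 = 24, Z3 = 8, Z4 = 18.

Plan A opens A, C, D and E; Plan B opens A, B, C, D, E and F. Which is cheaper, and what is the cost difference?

Plan A is cheaper by 13.

Plan A: {A, C, D, E}: Z1→D 4·5=20, Z2→A 3·24=72, Z3→A 3·8=24, Z4→A 4·18=72. Service 188; fixed 47; total 235.
Plan B: {A, B, C, D, E, F}: Z1→B 3·5=15, Z2→A 3·24=72, Z3→A 3·8=24, Z4→A 4·18=72. Service 183; fixed 65; total 248.
Difference: |235 − 248| = 13.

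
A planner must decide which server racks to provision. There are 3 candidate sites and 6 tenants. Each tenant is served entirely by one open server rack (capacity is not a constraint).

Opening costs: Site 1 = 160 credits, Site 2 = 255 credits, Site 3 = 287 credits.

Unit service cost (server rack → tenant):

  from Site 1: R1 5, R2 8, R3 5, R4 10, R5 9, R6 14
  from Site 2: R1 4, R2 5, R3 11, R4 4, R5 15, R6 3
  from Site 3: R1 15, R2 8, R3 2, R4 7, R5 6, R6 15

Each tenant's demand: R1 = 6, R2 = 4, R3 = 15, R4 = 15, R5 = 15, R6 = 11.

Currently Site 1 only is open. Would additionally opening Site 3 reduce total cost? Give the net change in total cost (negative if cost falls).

Current service cost with {Site 1}: 576.
Adding Site 3: each tenant re-picks its cheapest; new service cost 441, saving 135.
Extra fixed cost: 287. Net change = 287 − 135 = 152.
(Totals: 736 → 888.)

No — net change +152 (cost rises by 152).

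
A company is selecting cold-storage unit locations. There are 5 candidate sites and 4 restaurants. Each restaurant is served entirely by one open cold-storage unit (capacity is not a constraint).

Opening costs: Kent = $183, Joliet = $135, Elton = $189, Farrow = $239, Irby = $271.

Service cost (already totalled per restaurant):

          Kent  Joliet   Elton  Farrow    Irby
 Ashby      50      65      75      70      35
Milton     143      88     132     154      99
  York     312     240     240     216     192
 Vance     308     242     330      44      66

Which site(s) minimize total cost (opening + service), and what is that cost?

Open Irby only; minimum total cost 663.

For any fixed open set, each restaurant goes to its cheapest open site; total = fixed + service.
{Irby}: Ashby→Irby 35, Milton→Irby 99, York→Irby 192, Vance→Irby 66. Service 392; fixed 271; total 663.
{Farrow}: service 484 + fixed 239 = 723
{Joliet}: service 635 + fixed 135 = 770
{Kent, Joliet, Elton, Farrow, Irby}: service 359 + fixed 1017 = 1376
No other subset beats 663.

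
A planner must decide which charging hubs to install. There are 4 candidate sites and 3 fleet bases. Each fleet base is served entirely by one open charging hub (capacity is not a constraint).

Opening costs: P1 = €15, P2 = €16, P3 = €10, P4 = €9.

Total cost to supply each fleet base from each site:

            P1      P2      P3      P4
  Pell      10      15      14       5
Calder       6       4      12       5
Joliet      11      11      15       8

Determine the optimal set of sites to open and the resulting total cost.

For any fixed open set, each fleet base goes to its cheapest open site; total = fixed + service.
{P4}: Pell→P4 5, Calder→P4 5, Joliet→P4 8. Service 18; fixed 9; total 27.
{P3, P4}: service 18 + fixed 19 = 37
{P1}: Pell→P1 10, Calder→P1 6, Joliet→P1 11. Service 27; fixed 15; total 42.
{P1, P2, P3, P4}: service 17 + fixed 50 = 67
No other subset beats 27.

Open P4 only; minimum total cost 27.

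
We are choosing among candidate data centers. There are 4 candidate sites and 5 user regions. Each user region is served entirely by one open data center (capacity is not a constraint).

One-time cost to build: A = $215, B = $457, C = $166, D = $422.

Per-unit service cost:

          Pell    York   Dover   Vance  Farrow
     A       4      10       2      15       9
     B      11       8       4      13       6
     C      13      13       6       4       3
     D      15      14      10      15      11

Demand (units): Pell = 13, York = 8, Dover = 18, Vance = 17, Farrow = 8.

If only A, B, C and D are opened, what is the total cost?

Each user region is assigned to its cheapest site among the open ones.
{A, B, C, D}: Pell→A 4·13=52, York→B 8·8=64, Dover→A 2·18=36, Vance→C 4·17=68, Farrow→C 3·8=24. Service 244; fixed 1260; total 1504.

Total cost: 1504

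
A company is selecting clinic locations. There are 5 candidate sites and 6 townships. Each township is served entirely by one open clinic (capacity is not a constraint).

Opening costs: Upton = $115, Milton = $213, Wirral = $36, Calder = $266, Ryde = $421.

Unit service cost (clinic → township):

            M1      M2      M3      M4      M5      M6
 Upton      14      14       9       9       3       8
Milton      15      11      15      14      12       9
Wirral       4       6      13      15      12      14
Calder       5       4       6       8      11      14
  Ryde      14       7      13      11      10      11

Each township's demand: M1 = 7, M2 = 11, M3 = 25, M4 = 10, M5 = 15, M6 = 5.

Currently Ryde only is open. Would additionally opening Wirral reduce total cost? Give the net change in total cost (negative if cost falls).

Current service cost with {Ryde}: 815.
Adding Wirral: each township re-picks its cheapest; new service cost 734, saving 81.
Extra fixed cost: 36. Net change = 36 − 81 = -45.
(Totals: 1236 → 1191.)

Yes — net change −45 (cost falls by 45).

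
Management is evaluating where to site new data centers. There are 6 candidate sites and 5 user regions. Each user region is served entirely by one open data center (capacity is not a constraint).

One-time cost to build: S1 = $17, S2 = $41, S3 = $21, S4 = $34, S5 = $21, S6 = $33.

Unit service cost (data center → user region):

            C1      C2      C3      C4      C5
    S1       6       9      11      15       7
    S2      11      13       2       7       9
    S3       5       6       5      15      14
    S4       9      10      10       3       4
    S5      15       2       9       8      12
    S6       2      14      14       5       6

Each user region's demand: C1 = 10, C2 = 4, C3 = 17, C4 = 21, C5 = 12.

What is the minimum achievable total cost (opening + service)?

Minimum total cost: 302

For any fixed open set, each user region goes to its cheapest open site; total = fixed + service.
{S2, S4, S5, S6}: C1→S6 2·10=20, C2→S5 2·4=8, C3→S2 2·17=34, C4→S4 3·21=63, C5→S4 4·12=48. Service 173; fixed 129; total 302.
{S2, S4, S6}: C1→S6 2·10=20, C2→S4 10·4=40, C3→S2 2·17=34, C4→S4 3·21=63, C5→S4 4·12=48. Service 205; fixed 108; total 313.
{S2, S3, S4}: C1→S3 5·10=50, C2→S3 6·4=24, C3→S2 2·17=34, C4→S4 3·21=63, C5→S4 4·12=48. Service 219; fixed 96; total 315.
{S1, S2, S3, S4, S5, S6}: service 173 + fixed 167 = 340
No other subset beats 302.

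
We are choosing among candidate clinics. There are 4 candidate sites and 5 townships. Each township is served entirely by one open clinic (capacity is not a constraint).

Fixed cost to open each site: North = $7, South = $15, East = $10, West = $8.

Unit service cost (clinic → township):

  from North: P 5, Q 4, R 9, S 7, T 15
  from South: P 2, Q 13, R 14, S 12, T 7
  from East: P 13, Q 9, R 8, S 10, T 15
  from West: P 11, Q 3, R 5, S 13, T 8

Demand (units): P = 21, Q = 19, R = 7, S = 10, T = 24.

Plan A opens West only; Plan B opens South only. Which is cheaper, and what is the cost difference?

Plan A: {West}: P→West 11·21=231, Q→West 3·19=57, R→West 5·7=35, S→West 13·10=130, T→West 8·24=192. Service 645; fixed 8; total 653.
Plan B: {South}: P→South 2·21=42, Q→South 13·19=247, R→South 14·7=98, S→South 12·10=120, T→South 7·24=168. Service 675; fixed 15; total 690.
Difference: |653 − 690| = 37.

Plan A is cheaper by 37.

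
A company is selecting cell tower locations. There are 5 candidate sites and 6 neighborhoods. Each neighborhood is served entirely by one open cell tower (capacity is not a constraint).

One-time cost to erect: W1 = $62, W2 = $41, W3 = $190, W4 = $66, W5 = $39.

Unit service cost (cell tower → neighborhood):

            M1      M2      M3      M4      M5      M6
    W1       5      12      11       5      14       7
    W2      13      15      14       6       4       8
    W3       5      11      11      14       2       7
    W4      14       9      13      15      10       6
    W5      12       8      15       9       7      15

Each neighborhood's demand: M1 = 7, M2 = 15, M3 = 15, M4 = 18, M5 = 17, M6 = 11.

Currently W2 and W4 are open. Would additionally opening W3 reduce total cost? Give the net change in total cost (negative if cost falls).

Current service cost with {W2, W4}: 663.
Adding W3: each neighborhood re-picks its cheapest; new service cost 543, saving 120.
Extra fixed cost: 190. Net change = 190 − 120 = 70.
(Totals: 770 → 840.)

No — net change +70 (cost rises by 70).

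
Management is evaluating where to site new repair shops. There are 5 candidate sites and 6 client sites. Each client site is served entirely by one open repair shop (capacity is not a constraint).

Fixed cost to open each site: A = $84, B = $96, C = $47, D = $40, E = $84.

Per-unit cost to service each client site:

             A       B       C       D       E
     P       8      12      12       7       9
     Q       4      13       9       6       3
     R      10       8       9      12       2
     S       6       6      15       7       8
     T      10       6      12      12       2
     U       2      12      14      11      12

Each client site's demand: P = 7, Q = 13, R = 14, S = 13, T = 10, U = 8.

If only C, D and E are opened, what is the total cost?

Each client site is assigned to its cheapest site among the open ones.
{C, D, E}: P→D 7·7=49, Q→E 3·13=39, R→E 2·14=28, S→D 7·13=91, T→E 2·10=20, U→D 11·8=88. Service 315; fixed 171; total 486.

Total cost: 486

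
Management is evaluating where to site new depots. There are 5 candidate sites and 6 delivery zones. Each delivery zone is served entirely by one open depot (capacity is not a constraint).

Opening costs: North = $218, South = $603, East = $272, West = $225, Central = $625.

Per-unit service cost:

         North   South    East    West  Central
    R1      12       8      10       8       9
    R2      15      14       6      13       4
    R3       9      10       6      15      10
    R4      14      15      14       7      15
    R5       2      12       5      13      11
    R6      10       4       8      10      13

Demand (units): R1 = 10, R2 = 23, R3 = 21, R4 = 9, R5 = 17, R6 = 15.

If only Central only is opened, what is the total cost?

Total cost: 1534

Each delivery zone is assigned to its cheapest site among the open ones.
{Central}: R1→Central 9·10=90, R2→Central 4·23=92, R3→Central 10·21=210, R4→Central 15·9=135, R5→Central 11·17=187, R6→Central 13·15=195. Service 909; fixed 625; total 1534.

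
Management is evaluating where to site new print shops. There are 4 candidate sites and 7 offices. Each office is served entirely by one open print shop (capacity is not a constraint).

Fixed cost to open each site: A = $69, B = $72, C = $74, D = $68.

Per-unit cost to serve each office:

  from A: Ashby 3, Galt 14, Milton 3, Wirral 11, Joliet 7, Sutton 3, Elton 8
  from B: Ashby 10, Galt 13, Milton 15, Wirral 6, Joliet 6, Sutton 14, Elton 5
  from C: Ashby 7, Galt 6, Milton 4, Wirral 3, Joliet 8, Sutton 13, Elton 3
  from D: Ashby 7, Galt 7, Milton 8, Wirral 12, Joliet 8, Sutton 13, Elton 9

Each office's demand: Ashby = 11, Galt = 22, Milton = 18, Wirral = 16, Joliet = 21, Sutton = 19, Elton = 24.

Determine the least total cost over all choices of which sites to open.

Minimum total cost: 686

For any fixed open set, each office goes to its cheapest open site; total = fixed + service.
{A, C}: Ashby→A 3·11=33, Galt→C 6·22=132, Milton→A 3·18=54, Wirral→C 3·16=48, Joliet→A 7·21=147, Sutton→A 3·19=57, Elton→C 3·24=72. Service 543; fixed 143; total 686.
{A, B, C}: service 522 + fixed 215 = 737
{A, C, D}: Ashby→A 3·11=33, Galt→C 6·22=132, Milton→A 3·18=54, Wirral→C 3·16=48, Joliet→A 7·21=147, Sutton→A 3·19=57, Elton→C 3·24=72. Service 543; fixed 211; total 754.
{A, B, C, D}: Ashby→A 3·11=33, Galt→C 6·22=132, Milton→A 3·18=54, Wirral→C 3·16=48, Joliet→B 6·21=126, Sutton→A 3·19=57, Elton→C 3·24=72. Service 522; fixed 283; total 805.
No other subset beats 686.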